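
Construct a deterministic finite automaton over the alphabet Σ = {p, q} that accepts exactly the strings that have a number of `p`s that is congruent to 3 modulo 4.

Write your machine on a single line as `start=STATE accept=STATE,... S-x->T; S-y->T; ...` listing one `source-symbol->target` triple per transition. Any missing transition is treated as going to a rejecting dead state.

start=A; accept=D; A-p->B; A-q->A; B-p->C; B-q->B; C-p->D; C-q->C; D-p->A; D-q->D

The only thing that matters is how many `p`s have appeared, reduced mod 4. Use one state per residue: A for 0, …, D for 3. Reading `p` moves to the next residue; anything else stays put. D is accepting.
A 4-state machine:
       p  q 
>  A   B  A 
   B   C  B 
   C   D  C 
 * D   A  D 
(> = start, * = accepting)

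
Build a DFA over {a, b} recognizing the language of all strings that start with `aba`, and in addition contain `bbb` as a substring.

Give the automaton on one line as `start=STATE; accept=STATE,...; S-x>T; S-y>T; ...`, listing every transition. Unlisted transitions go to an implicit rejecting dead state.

start=S0; accept=S7; S0-a>S1; S0-b>S2; S1-a>S2; S1-b>S3; S2-a>S2; S2-b>S2; S3-a>S4; S3-b>S2; S4-a>S4; S4-b>S5; S5-a>S4; S5-b>S6; S6-a>S4; S6-b>S7; S7-a>S7; S7-b>S7

Run two small machines in parallel and take their product. One (5 states) tracks whether the input so far still matches the prefix `aba`; the other (4 states) tracks whether and how much of `bbb` has been seen. Each combined state is a pair, one component from each; accept when both components accept. Equivalent product states are then merged.
8 states suffice.
        a   b  
>  S0   S1  S2 
   S1   S2  S3 
   S2   S2  S2 
   S3   S4  S2 
   S4   S4  S5 
   S5   S4  S6 
   S6   S4  S7 
 * S7   S7  S7 
(> = start, * = accepting)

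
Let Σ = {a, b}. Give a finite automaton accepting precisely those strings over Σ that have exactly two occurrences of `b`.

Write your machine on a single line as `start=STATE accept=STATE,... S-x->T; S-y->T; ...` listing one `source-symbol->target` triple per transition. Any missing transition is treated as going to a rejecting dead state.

start=q0; accept=q2; q0-a->q0; q0-b->q1; q1-a->q1; q1-b->q2; q2-a->q2; q2-b->q3; q3-a->q3; q3-b->q3

Count `b`s, saturating at 3: states q0 through q2 mean 0 through 2 `b`s seen; q3 means more than 2. Each `b` increments (capped at q3); other symbols loop. Accept from {q2}.
4 states suffice.
        a   b  
>  q0   q0  q1 
   q1   q1  q2 
 * q2   q2  q3 
   q3   q3  q3 
(> = start, * = accepting)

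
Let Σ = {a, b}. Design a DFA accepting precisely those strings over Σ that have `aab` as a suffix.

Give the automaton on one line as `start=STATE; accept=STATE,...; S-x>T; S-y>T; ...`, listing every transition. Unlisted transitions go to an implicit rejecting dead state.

start=q0; accept=q3; q0-a>q1; q0-b>q0; q1-a>q2; q1-b>q0; q2-a>q2; q2-b>q3; q3-a>q1; q3-b>q0

Let each state record the length of the longest suffix of the input read so far that is also a prefix of `aab`. q1 means the last symbol is `a`; q2 means the last 2 symbols are `aa`; q3 means the last 3 symbols are `aab`. Accept only at q3, where the string currently ends in `aab`.
With 4 states:
        a   b  
>  q0   q1  q0 
   q1   q2  q0 
   q2   q2  q3 
 * q3   q1  q0 
(> = start, * = accepting)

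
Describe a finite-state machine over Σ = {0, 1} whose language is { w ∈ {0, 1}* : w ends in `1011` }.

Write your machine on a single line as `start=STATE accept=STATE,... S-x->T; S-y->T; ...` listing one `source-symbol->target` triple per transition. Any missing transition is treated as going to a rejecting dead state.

Let each state record the length of the longest suffix of the input read so far that is also a prefix of `1011`. s1 means the last symbol is `1`; s2 means the last 2 symbols are `10`; s3 means the last 3 symbols are `101`; s4 means the last 4 symbols are `1011`. Accept only at s4, where the string currently ends in `1011`.
With 5 states:
        0   1  
>  s0   s0  s1 
   s1   s2  s1 
   s2   s0  s3 
   s3   s2  s4 
 * s4   s2  s1 
(> = start, * = accepting)

start=s0; accept=s4; s0-0->s0; s0-1->s1; s1-0->s2; s1-1->s1; s2-0->s0; s2-1->s3; s3-0->s2; s3-1->s4; s4-0->s2; s4-1->s1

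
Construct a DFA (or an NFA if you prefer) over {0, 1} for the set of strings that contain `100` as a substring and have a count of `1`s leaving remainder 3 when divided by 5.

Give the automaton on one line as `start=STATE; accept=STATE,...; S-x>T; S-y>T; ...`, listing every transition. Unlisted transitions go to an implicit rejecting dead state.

start=q0; accept=q10; q0-0>q0; q0-1>q1; q1-0>q2; q1-1>q3; q2-0>q4; q2-1>q3; q3-0>q5; q3-1>q6; q4-0>q4; q4-1>q7; q5-0>q7; q5-1>q6; q6-0>q8; q6-1>q9; q7-0>q7; q7-1>q10; q8-0>q10; q8-1>q9; q9-0>q11; q9-1>q12; q10-0>q10; q10-1>q13; q11-0>q13; q11-1>q12; q12-0>q14; q12-1>q1; q13-0>q13; q13-1>q15; q14-0>q15; q14-1>q1; q15-0>q15; q15-1>q4

Handle the two conditions separately and then intersect. One (4 states) tracks whether and how much of `100` has been seen; the other (5 states) tracks the count of `1`s modulo 5. Each combined state is a pair, one component from each; accept when both components accept.
A 16-state machine:
          0    1  
>  q0     q0   q1 
   q1     q2   q3 
   q2     q4   q3 
   q3     q5   q6 
   q4     q4   q7 
   q5     q7   q6 
   q6     q8   q9 
   q7     q7  q10 
   q8    q10   q9 
   q9    q11  q12 
 * q10   q10  q13 
   q11   q13  q12 
   q12   q14   q1 
   q13   q13  q15 
   q14   q15   q1 
   q15   q15   q4 
(> = start, * = accepting)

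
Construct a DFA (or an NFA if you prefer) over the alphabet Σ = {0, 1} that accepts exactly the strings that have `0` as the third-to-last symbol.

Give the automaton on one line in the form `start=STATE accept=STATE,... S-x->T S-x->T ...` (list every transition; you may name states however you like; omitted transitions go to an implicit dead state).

Because acceptance depends on a position counted from the end, the machine has to buffer the most recent 3 symbols. Make each state the string of the last up-to-3 symbols read; on input `x` shift the window left and append `x`. Accept when the buffered window has length 3 and begins with `0`.
15 states suffice.
          0    1  
>  s0     s1   s2 
   s1     s3   s4 
   s2     s5   s6 
   s3     s7   s8 
   s4     s9  s10 
   s5    s11  s12 
   s6    s13  s14 
 * s7     s7   s8 
 * s8     s9  s10 
 * s9    s11  s12 
 * s10   s13  s14 
   s11    s7   s8 
   s12    s9  s10 
   s13   s11  s12 
   s14   s13  s14 
(> = start, * = accepting)

start=s0 accept=s7,s8,s9,s10 s0-0->s1 s0-1->s2 s1-0->s3 s1-1->s4 s2-0->s5 s2-1->s6 s3-0->s7 s3-1->s8 s4-0->s9 s4-1->s10 s5-0->s11 s5-1->s12 s6-0->s13 s6-1->s14 s7-0->s7 s7-1->s8 s8-0->s9 s8-1->s10 s9-0->s11 s9-1->s12 s10-0->s13 s10-1->s14 s11-0->s7 s11-1->s8 s12-0->s9 s12-1->s10 s13-0->s11 s13-1->s12 s14-0->s13 s14-1->s14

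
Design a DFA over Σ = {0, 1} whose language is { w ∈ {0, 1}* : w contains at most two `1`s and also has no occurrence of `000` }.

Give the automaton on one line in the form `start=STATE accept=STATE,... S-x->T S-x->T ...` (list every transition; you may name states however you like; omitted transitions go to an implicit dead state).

start=s0 accept=s0,s1,s2,s3,s4,s5,s7,s8,s9 s0-0->s1 s0-1->s2 s1-0->s3 s1-1->s2 s2-0->s4 s2-1->s5 s3-0->s6 s3-1->s2 s4-0->s7 s4-1->s5 s5-0->s8 s5-1->s6 s6-0->s6 s6-1->s6 s7-0->s6 s7-1->s5 s8-0->s9 s8-1->s6 s9-0->s6 s9-1->s6

Handle the two conditions separately and then intersect. One (4 states) tracks the count of `1`s, saturating at 3; the other (4 states) tracks partial matches of the forbidden pattern `000`. Each combined state is a pair, one component from each; accept when both components accept. Equivalent product states are then merged.
A 10-state machine:
        0   1  
>* s0   s1  s2 
 * s1   s3  s2 
 * s2   s4  s5 
 * s3   s6  s2 
 * s4   s7  s5 
 * s5   s8  s6 
   s6   s6  s6 
 * s7   s6  s5 
 * s8   s9  s6 
 * s9   s6  s6 
(> = start, * = accepting)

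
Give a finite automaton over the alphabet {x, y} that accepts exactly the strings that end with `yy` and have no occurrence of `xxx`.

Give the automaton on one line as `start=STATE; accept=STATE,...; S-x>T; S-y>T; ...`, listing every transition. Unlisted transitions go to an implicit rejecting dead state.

Run two small machines in parallel and take their product. The first has 3 states tracking how much of the suffix `yy` has currently been matched; the second has 4 states tracking partial matches of the forbidden pattern `xxx`. A product state is a pair (one from each), accepting exactly when both do.
        x   y  
>  s0   s1  s2 
   s1   s3  s2 
   s2   s1  s4 
   s3   s5  s2 
 * s4   s1  s4 
   s5   s5  s6 
   s6   s5  s7 
   s7   s5  s7 
(> = start, * = accepting)

start=s0; accept=s4; s0-x>s1; s0-y>s2; s1-x>s3; s1-y>s2; s2-x>s1; s2-y>s4; s3-x>s5; s3-y>s2; s4-x>s1; s4-y>s4; s5-x>s5; s5-y>s6; s6-x>s5; s6-y>s7; s7-x>s5; s7-y>s7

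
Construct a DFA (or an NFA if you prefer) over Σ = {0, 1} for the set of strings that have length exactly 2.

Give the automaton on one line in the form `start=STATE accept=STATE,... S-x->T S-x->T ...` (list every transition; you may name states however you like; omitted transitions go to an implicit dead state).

start=q0 accept=q2 q0-0->q1 q0-1->q1 q1-0->q2 q1-1->q2 q2-0->q3 q2-1->q3 q3-0->q3 q3-1->q3

We only need to distinguish lengths 0, 1, …, 2, and '>2'. Chain q0 → q1 → q2 → q3 on every symbol, with q3 looping. Accepting states: {q2}.
4 states suffice.
        0   1  
>  q0   q1  q1 
   q1   q2  q2 
 * q2   q3  q3 
   q3   q3  q3 
(> = start, * = accepting)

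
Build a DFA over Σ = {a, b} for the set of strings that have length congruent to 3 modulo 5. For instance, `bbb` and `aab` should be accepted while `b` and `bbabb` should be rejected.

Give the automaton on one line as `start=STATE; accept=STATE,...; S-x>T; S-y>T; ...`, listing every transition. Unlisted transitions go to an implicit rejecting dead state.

Only the length mod 5 matters, so use a 5-cycle: from any state, every input symbol moves to the next state, wrapping q4 back to q0. Mark q3 accepting.
5 states suffice.
        a   b  
>  q0   q1  q1 
   q1   q2  q2 
   q2   q3  q3 
 * q3   q4  q4 
   q4   q0  q0 
(> = start, * = accepting)

start=q0; accept=q3; q0-a>q1; q0-b>q1; q1-a>q2; q1-b>q2; q2-a>q3; q2-b>q3; q3-a>q4; q3-b>q4; q4-a>q0; q4-b>q0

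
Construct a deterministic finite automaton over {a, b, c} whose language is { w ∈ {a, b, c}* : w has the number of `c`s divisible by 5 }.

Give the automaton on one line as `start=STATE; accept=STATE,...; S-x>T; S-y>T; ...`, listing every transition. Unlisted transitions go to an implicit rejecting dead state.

The only thing that matters is how many `c`s have appeared, reduced mod 5. Use one state per residue: S0 for 0, …, S4 for 4. Reading `c` moves to the next residue; anything else stays put. S0 is accepting.
With 5 states:
        a   b   c  
>* S0   S0  S0  S1 
   S1   S1  S1  S2 
   S2   S2  S2  S3 
   S3   S3  S3  S4 
   S4   S4  S4  S0 
(> = start, * = accepting)

start=S0; accept=S0; S0-a>S0; S0-b>S0; S0-c>S1; S1-a>S1; S1-b>S1; S1-c>S2; S2-a>S2; S2-b>S2; S2-c>S3; S3-a>S3; S3-b>S3; S3-c>S4; S4-a>S4; S4-b>S4; S4-c>S0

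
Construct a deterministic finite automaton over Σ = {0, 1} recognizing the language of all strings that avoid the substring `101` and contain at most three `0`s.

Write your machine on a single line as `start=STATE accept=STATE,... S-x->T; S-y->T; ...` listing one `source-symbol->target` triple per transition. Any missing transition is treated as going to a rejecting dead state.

Handle the two conditions separately and then intersect. One (4 states) tracks partial matches of the forbidden pattern `101`; the other (5 states) tracks the count of `0`s, saturating at 4. Each combined state is a pair, one component from each; accept when both components accept. After merging equivalent states the machine shrinks.
With 11 states:
          0    1  
>* S0     S1   S2 
 * S1     S3   S4 
 * S2     S5   S2 
 * S3     S6   S7 
 * S4     S8   S4 
 * S5     S3   S9 
 * S6     S9   S6 
 * S7    S10   S7 
 * S8     S6   S9 
   S9     S9   S9 
 * S10    S9   S9 
(> = start, * = accepting)

start=S0; accept=S0,S1,S2,S3,S4,S5,S6,S7,S8,S10; S0-0->S1; S0-1->S2; S1-0->S3; S1-1->S4; S2-0->S5; S2-1->S2; S3-0->S6; S3-1->S7; S4-0->S8; S4-1->S4; S5-0->S3; S5-1->S9; S6-0->S9; S6-1->S6; S7-0->S10; S7-1->S7; S8-0->S6; S8-1->S9; S9-0->S9; S9-1->S9; S10-0->S9; S10-1->S9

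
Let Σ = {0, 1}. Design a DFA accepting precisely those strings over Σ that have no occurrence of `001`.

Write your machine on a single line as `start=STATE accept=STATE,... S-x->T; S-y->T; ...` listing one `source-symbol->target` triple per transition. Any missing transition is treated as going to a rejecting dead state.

Track partial matches of the forbidden pattern `001`. State S3 is a dead state reached once `001` has occurred; every other state accepts. S0 means no part of `001` is currently matched.
A 4-state machine:
        0   1  
>* S0   S1  S0 
 * S1   S2  S0 
 * S2   S2  S3 
   S3   S3  S3 
(> = start, * = accepting)

start=S0; accept=S0,S1,S2; S0-0->S1; S0-1->S0; S1-0->S2; S1-1->S0; S2-0->S2; S2-1->S3; S3-0->S3; S3-1->S3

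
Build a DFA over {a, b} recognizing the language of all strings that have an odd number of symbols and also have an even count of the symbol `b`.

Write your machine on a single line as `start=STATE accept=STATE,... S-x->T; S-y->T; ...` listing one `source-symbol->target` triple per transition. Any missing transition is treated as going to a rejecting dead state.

Handle the two conditions separately and then intersect. One (2 states) tracks the input length modulo 2; the other (2 states) tracks the count of `b`s modulo 2. Each combined state is a pair, one component from each; accept when both components accept.
A 4-state machine:
        a   b  
>  S0   S1  S2 
 * S1   S0  S3 
   S2   S3  S0 
   S3   S2  S1 
(> = start, * = accepting)

start=S0; accept=S1; S0-a->S1; S0-b->S2; S1-a->S0; S1-b->S3; S2-a->S3; S2-b->S0; S3-a->S2; S3-b->S1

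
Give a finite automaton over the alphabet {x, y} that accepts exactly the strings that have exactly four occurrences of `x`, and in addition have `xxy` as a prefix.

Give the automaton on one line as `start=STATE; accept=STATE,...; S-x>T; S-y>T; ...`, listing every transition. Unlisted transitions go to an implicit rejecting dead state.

Handle the two conditions separately and then intersect. One (6 states) tracks the count of `x`s, saturating at 5; the other (5 states) tracks whether the input so far still matches the prefix `xxy`. Each combined state is a pair, one component from each; accept when both components accept.
          x    y  
>  s0     s1   s2 
   s1     s3   s4 
   s2     s4   s2 
   s3     s5   s6 
   s4     s7   s4 
   s5     s8   s5 
   s6     s9   s6 
   s7     s5   s7 
   s8    s10   s8 
   s9    s11   s9 
   s10   s10  s10 
 * s11   s12  s11 
   s12   s12  s12 
(> = start, * = accepting)

start=s0; accept=s11; s0-x>s1; s0-y>s2; s1-x>s3; s1-y>s4; s2-x>s4; s2-y>s2; s3-x>s5; s3-y>s6; s4-x>s7; s4-y>s4; s5-x>s8; s5-y>s5; s6-x>s9; s6-y>s6; s7-x>s5; s7-y>s7; s8-x>s10; s8-y>s8; s9-x>s11; s9-y>s9; s10-x>s10; s10-y>s10; s11-x>s12; s11-y>s11; s12-x>s12; s12-y>s12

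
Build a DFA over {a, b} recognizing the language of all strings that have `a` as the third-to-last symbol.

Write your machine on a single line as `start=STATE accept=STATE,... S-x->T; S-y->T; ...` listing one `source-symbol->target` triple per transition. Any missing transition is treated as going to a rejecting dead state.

start=q0; accept=q7,q8,q9,q10; q0-a->q1; q0-b->q2; q1-a->q3; q1-b->q4; q2-a->q5; q2-b->q6; q3-a->q7; q3-b->q8; q4-a->q9; q4-b->q10; q5-a->q11; q5-b->q12; q6-a->q13; q6-b->q14; q7-a->q7; q7-b->q8; q8-a->q9; q8-b->q10; q9-a->q11; q9-b->q12; q10-a->q13; q10-b->q14; q11-a->q7; q11-b->q8; q12-a->q9; q12-b->q10; q13-a->q11; q13-b->q12; q14-a->q13; q14-b->q14

Because acceptance depends on a position counted from the end, the machine has to buffer the most recent 3 symbols. Make each state the string of the last up-to-3 symbols read; on input `x` shift the window left and append `x`. Accept when the buffered window has length 3 and begins with `a`.
          a    b  
>  q0     q1   q2 
   q1     q3   q4 
   q2     q5   q6 
   q3     q7   q8 
   q4     q9  q10 
   q5    q11  q12 
   q6    q13  q14 
 * q7     q7   q8 
 * q8     q9  q10 
 * q9    q11  q12 
 * q10   q13  q14 
   q11    q7   q8 
   q12    q9  q10 
   q13   q11  q12 
   q14   q13  q14 
(> = start, * = accepting)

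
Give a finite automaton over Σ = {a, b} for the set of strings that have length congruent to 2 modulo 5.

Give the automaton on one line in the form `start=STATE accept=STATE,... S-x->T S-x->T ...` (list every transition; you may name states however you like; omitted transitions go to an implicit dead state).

Count input length modulo 5: every symbol advances one step around the cycle s0 → s1 → s2 → s3 → s4 → s0. Accept at s2.
5 states suffice.
        a   b  
>  s0   s1  s1 
   s1   s2  s2 
 * s2   s3  s3 
   s3   s4  s4 
   s4   s0  s0 
(> = start, * = accepting)

start=s0 accept=s2 s0-a->s1 s0-b->s1 s1-a->s2 s1-b->s2 s2-a->s3 s2-b->s3 s3-a->s4 s3-b->s4 s4-a->s0 s4-b->s0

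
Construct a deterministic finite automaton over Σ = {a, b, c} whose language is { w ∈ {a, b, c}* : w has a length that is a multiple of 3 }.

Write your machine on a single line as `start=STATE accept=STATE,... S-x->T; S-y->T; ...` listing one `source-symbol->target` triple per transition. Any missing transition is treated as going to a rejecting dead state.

Only the length mod 3 matters, so use a 3-cycle: from any state, every input symbol moves to the next state, wrapping q2 back to q0. Mark q0 accepting.
With 3 states:
        a   b   c  
>* q0   q1  q1  q1 
   q1   q2  q2  q2 
   q2   q0  q0  q0 
(> = start, * = accepting)

start=q0; accept=q0; q0-a->q1; q0-b->q1; q0-c->q1; q1-a->q2; q1-b->q2; q1-c->q2; q2-a->q0; q2-b->q0; q2-c->q0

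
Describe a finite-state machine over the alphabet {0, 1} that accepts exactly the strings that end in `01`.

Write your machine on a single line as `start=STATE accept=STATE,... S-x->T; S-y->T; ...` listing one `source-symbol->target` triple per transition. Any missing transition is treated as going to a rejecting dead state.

start=s0; accept=s2; s0-0->s1; s0-1->s0; s1-0->s1; s1-1->s2; s2-0->s1; s2-1->s0

Let each state record the length of the longest suffix of the input read so far that is also a prefix of `01`. s1 means the last symbol is `0`; s2 means the last 2 symbols are `01`. Accept only at s2, where the string currently ends in `01`.
A 3-state machine:
        0   1  
>  s0   s1  s0 
   s1   s1  s2 
 * s2   s1  s0 
(> = start, * = accepting)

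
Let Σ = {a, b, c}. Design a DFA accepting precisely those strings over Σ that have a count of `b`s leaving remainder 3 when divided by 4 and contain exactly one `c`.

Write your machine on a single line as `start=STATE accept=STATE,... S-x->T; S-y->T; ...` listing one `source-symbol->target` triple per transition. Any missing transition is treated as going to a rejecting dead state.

Build one automaton per condition and run them in lockstep. The first has 4 states tracking the count of `b`s modulo 4; the second has 3 states tracking the count of `c`s, saturating at 2. A product state is a pair (one from each), accepting exactly when both do.
With 12 states:
          a    b    c  
>  S0     S0   S1   S2 
   S1     S1   S3   S4 
   S2     S2   S4   S5 
   S3     S3   S6   S7 
   S4     S4   S7   S8 
   S5     S5   S8   S5 
   S6     S6   S0   S9 
   S7     S7   S9  S10 
   S8     S8  S10   S8 
 * S9     S9   S2  S11 
   S10   S10  S11  S10 
   S11   S11   S5  S11 
(> = start, * = accepting)

start=S0; accept=S9; S0-a->S0; S0-b->S1; S0-c->S2; S1-a->S1; S1-b->S3; S1-c->S4; S2-a->S2; S2-b->S4; S2-c->S5; S3-a->S3; S3-b->S6; S3-c->S7; S4-a->S4; S4-b->S7; S4-c->S8; S5-a->S5; S5-b->S8; S5-c->S5; S6-a->S6; S6-b->S0; S6-c->S9; S7-a->S7; S7-b->S9; S7-c->S10; S8-a->S8; S8-b->S10; S8-c->S8; S9-a->S9; S9-b->S2; S9-c->S11; S10-a->S10; S10-b->S11; S10-c->S10; S11-a->S11; S11-b->S5; S11-c->S11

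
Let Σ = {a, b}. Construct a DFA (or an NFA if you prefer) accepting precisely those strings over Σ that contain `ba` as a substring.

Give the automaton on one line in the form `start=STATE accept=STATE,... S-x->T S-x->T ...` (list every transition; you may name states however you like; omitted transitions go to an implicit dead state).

States q0..q1 record the length of the longest prefix of `ba` that matches the current input suffix. Reaching q2 means `ba` has been seen, and we stay there forever. Accept from q2.
3 states suffice.
        a   b  
>  q0   q0  q1 
   q1   q2  q1 
 * q2   q2  q2 
(> = start, * = accepting)

start=q0 accept=q2 q0-a->q0 q0-b->q1 q1-a->q2 q1-b->q1 q2-a->q2 q2-b->q2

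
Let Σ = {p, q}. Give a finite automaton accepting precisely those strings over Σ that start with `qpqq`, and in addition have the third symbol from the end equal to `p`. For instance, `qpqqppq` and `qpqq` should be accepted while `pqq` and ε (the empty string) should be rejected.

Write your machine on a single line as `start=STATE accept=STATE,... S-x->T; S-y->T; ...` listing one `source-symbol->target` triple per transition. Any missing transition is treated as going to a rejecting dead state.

start=S0; accept=S5,S10,S11,S12; S0-p->S1; S0-q->S2; S1-p->S1; S1-q->S1; S2-p->S3; S2-q->S1; S3-p->S1; S3-q->S4; S4-p->S1; S4-q->S5; S5-p->S6; S5-q->S7; S6-p->S8; S6-q->S9; S7-p->S6; S7-q->S7; S8-p->S10; S8-q->S11; S9-p->S12; S9-q->S5; S10-p->S10; S10-q->S11; S11-p->S12; S11-q->S5; S12-p->S8; S12-q->S9

Build one automaton per condition and run them in lockstep. One (6 states) tracks whether the input so far still matches the prefix `qpqq`; the other (15 states) tracks the last 3 symbols read. Each combined state is a pair, one component from each; accept when both components accept. After merging equivalent states the machine shrinks.
13 states suffice.
          p    q  
>  S0     S1   S2 
   S1     S1   S1 
   S2     S3   S1 
   S3     S1   S4 
   S4     S1   S5 
 * S5     S6   S7 
   S6     S8   S9 
   S7     S6   S7 
   S8    S10  S11 
   S9    S12   S5 
 * S10   S10  S11 
 * S11   S12   S5 
 * S12    S8   S9 
(> = start, * = accepting)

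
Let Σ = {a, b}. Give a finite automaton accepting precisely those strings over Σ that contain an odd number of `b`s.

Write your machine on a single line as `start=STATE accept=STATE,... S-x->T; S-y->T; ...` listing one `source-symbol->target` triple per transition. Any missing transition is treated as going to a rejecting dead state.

Keep the running count of `b`s modulo 2: each `b` advances along the cycle q0 → q1 → q0 while other symbols loop. Accept at q1.
With 2 states:
        a   b  
>  q0   q0  q1 
 * q1   q1  q0 
(> = start, * = accepting)

start=q0; accept=q1; q0-a->q0; q0-b->q1; q1-a->q1; q1-b->q0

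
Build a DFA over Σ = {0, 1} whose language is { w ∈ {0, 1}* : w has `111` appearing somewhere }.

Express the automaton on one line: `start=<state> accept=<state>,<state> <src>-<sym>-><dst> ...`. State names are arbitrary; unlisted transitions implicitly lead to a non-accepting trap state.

start=q0 accept=q3 q0-0->q0 q0-1->q1 q1-0->q0 q1-1->q2 q2-0->q0 q2-1->q3 q3-0->q3 q3-1->q3

States q0..q2 record the length of the longest prefix of `111` that matches the current input suffix. Reaching q3 means `111` has been seen, and we stay there forever. Accept from q3.
4 states suffice.
        0   1  
>  q0   q0  q1 
   q1   q0  q2 
   q2   q0  q3 
 * q3   q3  q3 
(> = start, * = accepting)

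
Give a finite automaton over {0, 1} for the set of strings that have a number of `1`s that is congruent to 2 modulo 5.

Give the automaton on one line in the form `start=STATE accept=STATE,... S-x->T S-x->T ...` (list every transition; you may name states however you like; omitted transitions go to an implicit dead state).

Keep the running count of `1`s modulo 5: each `1` advances along the cycle S0 → S1 → S2 → S3 → S4 → S0 while other symbols loop. Accept at S2.
With 5 states:
        0   1  
>  S0   S0  S1 
   S1   S1  S2 
 * S2   S2  S3 
   S3   S3  S4 
   S4   S4  S0 
(> = start, * = accepting)

start=S0 accept=S2 S0-0->S0 S0-1->S1 S1-0->S1 S1-1->S2 S2-0->S2 S2-1->S3 S3-0->S3 S3-1->S4 S4-0->S4 S4-1->S0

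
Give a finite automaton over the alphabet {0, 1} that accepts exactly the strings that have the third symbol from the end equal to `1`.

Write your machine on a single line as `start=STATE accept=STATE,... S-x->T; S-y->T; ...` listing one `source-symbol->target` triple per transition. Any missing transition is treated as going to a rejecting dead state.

start=q0; accept=q11,q12,q13,q14; q0-0->q1; q0-1->q2; q1-0->q3; q1-1->q4; q2-0->q5; q2-1->q6; q3-0->q7; q3-1->q8; q4-0->q9; q4-1->q10; q5-0->q11; q5-1->q12; q6-0->q13; q6-1->q14; q7-0->q7; q7-1->q8; q8-0->q9; q8-1->q10; q9-0->q11; q9-1->q12; q10-0->q13; q10-1->q14; q11-0->q7; q11-1->q8; q12-0->q9; q12-1->q10; q13-0->q11; q13-1->q12; q14-0->q13; q14-1->q14

Because acceptance depends on a position counted from the end, the machine has to buffer the most recent 3 symbols. Make each state the string of the last up-to-3 symbols read; on input `x` shift the window left and append `x`. Accept when the buffered window has length 3 and begins with `1`.
          0    1  
>  q0     q1   q2 
   q1     q3   q4 
   q2     q5   q6 
   q3     q7   q8 
   q4     q9  q10 
   q5    q11  q12 
   q6    q13  q14 
   q7     q7   q8 
   q8     q9  q10 
   q9    q11  q12 
   q10   q13  q14 
 * q11    q7   q8 
 * q12    q9  q10 
 * q13   q11  q12 
 * q14   q13  q14 
(> = start, * = accepting)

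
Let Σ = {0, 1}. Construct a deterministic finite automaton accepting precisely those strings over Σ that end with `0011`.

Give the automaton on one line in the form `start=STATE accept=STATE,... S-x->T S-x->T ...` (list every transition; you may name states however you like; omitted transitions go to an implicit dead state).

Remember how much of `0011` the current input suffix matches. State q0 means no match yet; q1 means the last symbol is `0`; q2 means the last 2 symbols are `00`; q3 means the last 3 symbols are `001`; q4 means the last 4 symbols are `0011`. Only q4 accepts. On a mismatch, fall back to the longest proper suffix that is still a prefix of `0011`.
        0   1  
>  q0   q1  q0 
   q1   q2  q0 
   q2   q2  q3 
   q3   q1  q4 
 * q4   q1  q0 
(> = start, * = accepting)

start=q0 accept=q4 q0-0->q1 q0-1->q0 q1-0->q2 q1-1->q0 q2-0->q2 q2-1->q3 q3-0->q1 q3-1->q4 q4-0->q1 q4-1->q0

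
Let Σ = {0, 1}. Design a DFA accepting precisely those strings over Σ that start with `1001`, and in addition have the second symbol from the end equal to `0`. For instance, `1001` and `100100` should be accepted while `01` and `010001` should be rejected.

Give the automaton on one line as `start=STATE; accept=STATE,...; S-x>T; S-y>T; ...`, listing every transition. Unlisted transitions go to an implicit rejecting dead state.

start=S0; accept=S9,S12; S0-0>S1; S0-1>S2; S1-0>S3; S1-1>S4; S2-0>S5; S2-1>S6; S3-0>S3; S3-1>S4; S4-0>S7; S4-1>S6; S5-0>S8; S5-1>S4; S6-0>S7; S6-1>S6; S7-0>S3; S7-1>S4; S8-0>S3; S8-1>S9; S9-0>S10; S9-1>S11; S10-0>S12; S10-1>S9; S11-0>S10; S11-1>S11; S12-0>S12; S12-1>S9

Handle the two conditions separately and then intersect. The first has 6 states tracking whether the input so far still matches the prefix `1001`; the second has 7 states tracking the last 2 symbols read. A product state is a pair (one from each), accepting exactly when both do.
With 13 states:
          0    1  
>  S0     S1   S2 
   S1     S3   S4 
   S2     S5   S6 
   S3     S3   S4 
   S4     S7   S6 
   S5     S8   S4 
   S6     S7   S6 
   S7     S3   S4 
   S8     S3   S9 
 * S9    S10  S11 
   S10   S12   S9 
   S11   S10  S11 
 * S12   S12   S9 
(> = start, * = accepting)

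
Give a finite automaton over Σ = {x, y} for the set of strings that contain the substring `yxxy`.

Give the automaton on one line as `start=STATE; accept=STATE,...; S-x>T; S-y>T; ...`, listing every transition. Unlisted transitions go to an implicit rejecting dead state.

start=A; accept=E; A-x>A; A-y>B; B-x>C; B-y>B; C-x>D; C-y>B; D-x>A; D-y>E; E-x>E; E-y>E

States A..D record the length of the longest prefix of `yxxy` that matches the current input suffix. Reaching E means `yxxy` has been seen, and we stay there forever. Accept from E.
       x  y 
>  A   A  B 
   B   C  B 
   C   D  B 
   D   A  E 
 * E   E  E 
(> = start, * = accepting)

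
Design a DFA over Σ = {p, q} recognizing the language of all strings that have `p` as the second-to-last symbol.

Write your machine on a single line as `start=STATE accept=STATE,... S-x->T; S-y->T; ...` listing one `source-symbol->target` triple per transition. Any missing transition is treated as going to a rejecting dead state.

start=A; accept=D,E; A-p->B; A-q->C; B-p->D; B-q->E; C-p->F; C-q->G; D-p->D; D-q->E; E-p->F; E-q->G; F-p->D; F-q->E; G-p->F; G-q->G

A DFA must remember the last 2 symbols (since which symbol is second-to-last isn't known until the input ends). Use one state per possible window of the last ≤2 symbols; accept from those whose window starts with `p`.
7 states suffice.
       p  q 
>  A   B  C 
   B   D  E 
   C   F  G 
 * D   D  E 
 * E   F  G 
   F   D  E 
   G   F  G 
(> = start, * = accepting)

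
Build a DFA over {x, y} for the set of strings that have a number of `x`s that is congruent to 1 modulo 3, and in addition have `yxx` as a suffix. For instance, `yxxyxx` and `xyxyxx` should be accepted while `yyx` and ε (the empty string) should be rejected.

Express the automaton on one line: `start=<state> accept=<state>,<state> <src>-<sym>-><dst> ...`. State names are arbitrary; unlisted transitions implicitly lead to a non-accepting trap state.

Build one automaton per condition and run them in lockstep. The first has 3 states tracking the count of `x`s modulo 3; the second has 4 states tracking how much of the suffix `yxx` has currently been matched. A product state is a pair (one from each), accepting exactly when both do. After merging equivalent states the machine shrinks.
A 6-state machine:
        x   y  
>  q0   q1  q0 
   q1   q2  q1 
   q2   q0  q3 
   q3   q4  q3 
   q4   q5  q0 
 * q5   q2  q1 
(> = start, * = accepting)

start=q0 accept=q5 q0-x->q1 q0-y->q0 q1-x->q2 q1-y->q1 q2-x->q0 q2-y->q3 q3-x->q4 q3-y->q3 q4-x->q5 q4-y->q0 q5-x->q2 q5-y->q1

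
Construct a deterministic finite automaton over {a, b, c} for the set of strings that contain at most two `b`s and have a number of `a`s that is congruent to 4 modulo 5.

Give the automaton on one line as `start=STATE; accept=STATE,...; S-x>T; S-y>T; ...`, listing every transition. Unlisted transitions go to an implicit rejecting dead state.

Run two small machines in parallel and take their product. One (4 states) tracks the count of `b`s, saturating at 3; the other (5 states) tracks the count of `a`s modulo 5. Each combined state is a pair, one component from each; accept when both components accept. After merging equivalent states the machine shrinks.
          a    b    c  
>  q0     q1   q2   q0 
   q1     q3   q4   q1 
   q2     q4   q5   q2 
   q3     q6   q7   q3 
   q4     q7   q8   q4 
   q5     q8   q9   q5 
   q6    q10  q11   q6 
   q7    q11  q12   q7 
   q8    q12   q9   q8 
   q9     q9   q9   q9 
 * q10    q0  q13  q10 
   q11   q13  q14  q11 
   q12   q14   q9  q12 
 * q13    q2  q15  q13 
   q14   q15   q9  q14 
 * q15    q5   q9  q15 
(> = start, * = accepting)

start=q0; accept=q10,q13,q15; q0-a>q1; q0-b>q2; q0-c>q0; q1-a>q3; q1-b>q4; q1-c>q1; q2-a>q4; q2-b>q5; q2-c>q2; q3-a>q6; q3-b>q7; q3-c>q3; q4-a>q7; q4-b>q8; q4-c>q4; q5-a>q8; q5-b>q9; q5-c>q5; q6-a>q10; q6-b>q11; q6-c>q6; q7-a>q11; q7-b>q12; q7-c>q7; q8-a>q12; q8-b>q9; q8-c>q8; q9-a>q9; q9-b>q9; q9-c>q9; q10-a>q0; q10-b>q13; q10-c>q10; q11-a>q13; q11-b>q14; q11-c>q11; q12-a>q14; q12-b>q9; q12-c>q12; q13-a>q2; q13-b>q15; q13-c>q13; q14-a>q15; q14-b>q9; q14-c>q14; q15-a>q5; q15-b>q9; q15-c>q15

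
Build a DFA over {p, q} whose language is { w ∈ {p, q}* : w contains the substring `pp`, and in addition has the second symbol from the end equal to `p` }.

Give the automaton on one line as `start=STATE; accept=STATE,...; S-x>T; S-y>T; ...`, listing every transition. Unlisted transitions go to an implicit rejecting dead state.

Build one automaton per condition and run them in lockstep. One (3 states) tracks whether and how much of `pp` has been seen; the other (7 states) tracks the last 2 symbols read. Each combined state is a pair, one component from each; accept when both components accept.
10 states suffice.
       p  q 
>  A   B  C 
   B   D  E 
   C   F  G 
 * D   D  H 
   E   F  G 
   F   D  E 
   G   F  G 
 * H   I  J 
   I   D  H 
   J   I  J 
(> = start, * = accepting)

start=A; accept=D,H; A-p>B; A-q>C; B-p>D; B-q>E; C-p>F; C-q>G; D-p>D; D-q>H; E-p>F; E-q>G; F-p>D; F-q>E; G-p>F; G-q>G; H-p>I; H-q>J; I-p>D; I-q>H; J-p>I; J-q>J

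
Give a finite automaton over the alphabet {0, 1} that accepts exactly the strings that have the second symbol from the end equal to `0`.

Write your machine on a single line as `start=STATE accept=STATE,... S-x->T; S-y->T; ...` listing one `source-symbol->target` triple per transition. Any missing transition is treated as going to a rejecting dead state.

start=q0; accept=q3,q4; q0-0->q1; q0-1->q2; q1-0->q3; q1-1->q4; q2-0->q5; q2-1->q6; q3-0->q3; q3-1->q4; q4-0->q5; q4-1->q6; q5-0->q3; q5-1->q4; q6-0->q5; q6-1->q6

Because acceptance depends on a position counted from the end, the machine has to buffer the most recent 2 symbols. Make each state the string of the last up-to-2 symbols read; on input `x` shift the window left and append `x`. Accept when the buffered window has length 2 and begins with `0`.
7 states suffice.
        0   1  
>  q0   q1  q2 
   q1   q3  q4 
   q2   q5  q6 
 * q3   q3  q4 
 * q4   q5  q6 
   q5   q3  q4 
   q6   q5  q6 
(> = start, * = accepting)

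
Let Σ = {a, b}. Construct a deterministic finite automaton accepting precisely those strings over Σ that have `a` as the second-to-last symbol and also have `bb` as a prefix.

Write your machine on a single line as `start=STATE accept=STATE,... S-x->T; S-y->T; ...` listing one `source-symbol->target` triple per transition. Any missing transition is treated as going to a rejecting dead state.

Build one automaton per condition and run them in lockstep. One (7 states) tracks the last 2 symbols read; the other (4 states) tracks whether the input so far still matches the prefix `bb`. Each combined state is a pair, one component from each; accept when both components accept. After merging equivalent states the machine shrinks.
7 states suffice.
        a   b  
>  q0   q1  q2 
   q1   q1  q1 
   q2   q1  q3 
   q3   q4  q3 
   q4   q5  q6 
 * q5   q5  q6 
 * q6   q4  q3 
(> = start, * = accepting)

start=q0; accept=q5,q6; q0-a->q1; q0-b->q2; q1-a->q1; q1-b->q1; q2-a->q1; q2-b->q3; q3-a->q4; q3-b->q3; q4-a->q5; q4-b->q6; q5-a->q5; q5-b->q6; q6-a->q4; q6-b->q3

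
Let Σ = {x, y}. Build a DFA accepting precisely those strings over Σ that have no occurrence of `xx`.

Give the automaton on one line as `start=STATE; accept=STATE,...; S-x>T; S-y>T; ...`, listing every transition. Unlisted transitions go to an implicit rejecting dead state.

This is the complement of 'contains `xx`'. Use the same substring-matching states — s0 through s2 holding how much of `xx` has just been matched — but flip the accepting set: everything except the trap s2 accepts.
        x   y  
>* s0   s1  s0 
 * s1   s2  s0 
   s2   s2  s2 
(> = start, * = accepting)

start=s0; accept=s0,s1; s0-x>s1; s0-y>s0; s1-x>s2; s1-y>s0; s2-x>s2; s2-y>s2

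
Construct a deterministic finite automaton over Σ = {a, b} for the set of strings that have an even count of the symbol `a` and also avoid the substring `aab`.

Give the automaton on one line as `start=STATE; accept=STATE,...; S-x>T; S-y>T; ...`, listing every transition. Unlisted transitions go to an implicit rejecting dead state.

Build one automaton per condition and run them in lockstep. One (2 states) tracks the count of `a`s modulo 2; the other (4 states) tracks partial matches of the forbidden pattern `aab`. Each combined state is a pair, one component from each; accept when both components accept. After merging equivalent states the machine shrinks.
        a   b  
>* q0   q1  q0 
   q1   q2  q3 
 * q2   q4  q5 
   q3   q6  q3 
   q4   q2  q5 
   q5   q5  q5 
 * q6   q4  q0 
(> = start, * = accepting)

start=q0; accept=q0,q2,q6; q0-a>q1; q0-b>q0; q1-a>q2; q1-b>q3; q2-a>q4; q2-b>q5; q3-a>q6; q3-b>q3; q4-a>q2; q4-b>q5; q5-a>q5; q5-b>q5; q6-a>q4; q6-b>q0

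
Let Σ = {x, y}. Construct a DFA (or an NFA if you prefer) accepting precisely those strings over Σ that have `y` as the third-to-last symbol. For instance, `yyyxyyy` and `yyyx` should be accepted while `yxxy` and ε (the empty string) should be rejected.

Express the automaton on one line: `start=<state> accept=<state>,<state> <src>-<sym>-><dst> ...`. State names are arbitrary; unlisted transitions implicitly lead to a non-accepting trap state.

start=q0 accept=q11,q12,q13,q14 q0-x->q1 q0-y->q2 q1-x->q3 q1-y->q4 q2-x->q5 q2-y->q6 q3-x->q7 q3-y->q8 q4-x->q9 q4-y->q10 q5-x->q11 q5-y->q12 q6-x->q13 q6-y->q14 q7-x->q7 q7-y->q8 q8-x->q9 q8-y->q10 q9-x->q11 q9-y->q12 q10-x->q13 q10-y->q14 q11-x->q7 q11-y->q8 q12-x->q9 q12-y->q10 q13-x->q11 q13-y->q12 q14-x->q13 q14-y->q14

Because acceptance depends on a position counted from the end, the machine has to buffer the most recent 3 symbols. Make each state the string of the last up-to-3 symbols read; on input `x` shift the window left and append `x`. Accept when the buffered window has length 3 and begins with `y`.
A 15-state machine:
          x    y  
>  q0     q1   q2 
   q1     q3   q4 
   q2     q5   q6 
   q3     q7   q8 
   q4     q9  q10 
   q5    q11  q12 
   q6    q13  q14 
   q7     q7   q8 
   q8     q9  q10 
   q9    q11  q12 
   q10   q13  q14 
 * q11    q7   q8 
 * q12    q9  q10 
 * q13   q11  q12 
 * q14   q13  q14 
(> = start, * = accepting)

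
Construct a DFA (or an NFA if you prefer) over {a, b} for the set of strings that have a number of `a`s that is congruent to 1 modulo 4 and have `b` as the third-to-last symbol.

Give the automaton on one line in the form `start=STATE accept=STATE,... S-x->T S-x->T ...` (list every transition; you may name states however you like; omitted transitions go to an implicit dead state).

start=S0 accept=S9,S10,S12,S14 S0-a->S1 S0-b->S2 S1-a->S3 S1-b->S4 S2-a->S5 S2-b->S6 S3-a->S7 S3-b->S3 S4-a->S3 S4-b->S8 S5-a->S3 S5-b->S9 S6-a->S10 S6-b->S6 S7-a->S0 S7-b->S11 S8-a->S3 S8-b->S12 S9-a->S3 S9-b->S8 S10-a->S3 S10-b->S9 S11-a->S13 S11-b->S11 S12-a->S3 S12-b->S12 S13-a->S14 S13-b->S2 S14-a->S3 S14-b->S4

Build one automaton per condition and run them in lockstep. The first has 4 states tracking the count of `a`s modulo 4; the second has 15 states tracking the last 3 symbols read. A product state is a pair (one from each), accepting exactly when both do. Equivalent product states are then merged.
A 15-state machine:
          a    b  
>  S0     S1   S2 
   S1     S3   S4 
   S2     S5   S6 
   S3     S7   S3 
   S4     S3   S8 
   S5     S3   S9 
   S6    S10   S6 
   S7     S0  S11 
   S8     S3  S12 
 * S9     S3   S8 
 * S10    S3   S9 
   S11   S13  S11 
 * S12    S3  S12 
   S13   S14   S2 
 * S14    S3   S4 
(> = start, * = accepting)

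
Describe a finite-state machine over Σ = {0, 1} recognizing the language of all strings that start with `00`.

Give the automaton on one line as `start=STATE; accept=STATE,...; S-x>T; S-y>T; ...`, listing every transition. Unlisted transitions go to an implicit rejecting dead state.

start=q0; accept=q2; q0-0>q1; q0-1>q3; q1-0>q2; q1-1>q3; q2-0>q2; q2-1>q2; q3-0>q3; q3-1>q3

Check the first 2 symbols one by one: q0 through q1 record how many have matched `00` so far; any wrong symbol goes to the dead state q3. After all 2 match we enter the accepting sink q2.
A 4-state machine:
        0   1  
>  q0   q1  q3 
   q1   q2  q3 
 * q2   q2  q2 
   q3   q3  q3 
(> = start, * = accepting)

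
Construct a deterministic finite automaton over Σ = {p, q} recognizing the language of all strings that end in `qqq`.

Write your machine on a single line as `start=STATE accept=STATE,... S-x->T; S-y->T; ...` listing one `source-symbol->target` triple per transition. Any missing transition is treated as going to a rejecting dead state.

start=s0; accept=s3; s0-p->s0; s0-q->s1; s1-p->s0; s1-q->s2; s2-p->s0; s2-q->s3; s3-p->s0; s3-q->s3

Let each state record the length of the longest suffix of the input read so far that is also a prefix of `qqq`. s1 means the last symbol is `q`; s2 means the last 2 symbols are `qq`; s3 means the last 3 symbols are `qqq`. Accept only at s3, where the string currently ends in `qqq`.
A 4-state machine:
        p   q  
>  s0   s0  s1 
   s1   s0  s2 
   s2   s0  s3 
 * s3   s0  s3 
(> = start, * = accepting)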